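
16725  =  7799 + 8926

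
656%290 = 76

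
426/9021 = 142/3007 = 0.05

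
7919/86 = 7919/86 = 92.08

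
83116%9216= 172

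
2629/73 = 36 + 1/73 = 36.01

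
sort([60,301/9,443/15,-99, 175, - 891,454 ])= [-891, - 99 , 443/15, 301/9,60,  175, 454]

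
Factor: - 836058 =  - 2^1 *3^1*139343^1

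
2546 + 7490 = 10036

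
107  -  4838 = - 4731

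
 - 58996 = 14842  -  73838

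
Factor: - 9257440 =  - 2^5*5^1*57859^1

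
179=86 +93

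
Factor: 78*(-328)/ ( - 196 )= 2^2*3^1*7^( - 2)*13^1*41^1  =  6396/49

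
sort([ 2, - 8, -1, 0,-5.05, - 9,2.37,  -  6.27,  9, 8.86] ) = [ - 9,- 8, - 6.27,  -  5.05,-1,0,2, 2.37, 8.86, 9] 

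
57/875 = 57/875 = 0.07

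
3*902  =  2706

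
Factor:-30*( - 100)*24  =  72000 = 2^6*3^2*5^3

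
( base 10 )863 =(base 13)515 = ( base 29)10M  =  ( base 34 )PD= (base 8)1537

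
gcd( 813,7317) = 813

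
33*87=2871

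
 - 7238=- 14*517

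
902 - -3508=4410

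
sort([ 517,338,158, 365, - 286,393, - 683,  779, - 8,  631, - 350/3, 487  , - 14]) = [ -683, - 286, - 350/3, - 14,-8,158,338,365,393,487,517,631,779] 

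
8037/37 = 217+8/37=217.22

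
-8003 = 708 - 8711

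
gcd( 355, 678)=1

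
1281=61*21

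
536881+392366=929247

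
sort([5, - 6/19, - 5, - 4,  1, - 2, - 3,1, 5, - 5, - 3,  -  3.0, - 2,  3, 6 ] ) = [ -5, - 5, - 4,  -  3,-3, - 3.0, - 2, - 2, - 6/19, 1,1, 3, 5,5, 6]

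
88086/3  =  29362=29362.00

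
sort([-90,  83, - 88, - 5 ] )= [ - 90,-88, - 5,83]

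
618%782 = 618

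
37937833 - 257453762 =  - 219515929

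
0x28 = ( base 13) 31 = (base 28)1C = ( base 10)40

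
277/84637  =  277/84637 = 0.00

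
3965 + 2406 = 6371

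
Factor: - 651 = - 3^1*7^1 * 31^1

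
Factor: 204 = 2^2*3^1*17^1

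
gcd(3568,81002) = 2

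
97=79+18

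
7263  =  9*807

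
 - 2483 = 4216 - 6699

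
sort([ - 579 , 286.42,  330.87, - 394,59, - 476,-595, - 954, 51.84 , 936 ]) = [ - 954,-595,  -  579, - 476, - 394,51.84, 59, 286.42,330.87,936] 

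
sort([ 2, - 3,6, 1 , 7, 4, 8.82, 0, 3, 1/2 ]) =[ - 3, 0, 1/2, 1, 2, 3,4,6, 7 , 8.82 ] 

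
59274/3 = 19758 = 19758.00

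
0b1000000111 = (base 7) 1341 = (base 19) 186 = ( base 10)519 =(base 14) 291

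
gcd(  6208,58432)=64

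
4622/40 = 115 + 11/20 =115.55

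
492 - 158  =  334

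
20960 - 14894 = 6066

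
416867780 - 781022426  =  -364154646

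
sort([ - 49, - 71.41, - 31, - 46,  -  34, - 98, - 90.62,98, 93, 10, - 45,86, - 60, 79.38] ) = [-98, - 90.62 ,-71.41 ,-60, - 49, - 46 ,- 45,-34, - 31,10, 79.38, 86,93,  98] 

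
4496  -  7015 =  - 2519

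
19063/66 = 1733/6 = 288.83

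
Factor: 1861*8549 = 15909689 = 83^1*103^1*1861^1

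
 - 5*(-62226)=311130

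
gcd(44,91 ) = 1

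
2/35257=2/35257 = 0.00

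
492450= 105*4690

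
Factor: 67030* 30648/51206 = 2^3*3^1*5^1*1277^1*6703^1*25603^( - 1) = 1027167720/25603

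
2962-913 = 2049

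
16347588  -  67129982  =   - 50782394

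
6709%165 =109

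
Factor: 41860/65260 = 161/251 =7^1 *23^1*251^( - 1) 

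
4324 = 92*47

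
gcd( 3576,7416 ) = 24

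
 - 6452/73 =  - 6452/73= - 88.38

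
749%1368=749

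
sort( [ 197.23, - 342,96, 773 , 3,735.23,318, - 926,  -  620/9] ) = [ - 926, - 342, - 620/9,3 , 96,197.23,318 , 735.23,773]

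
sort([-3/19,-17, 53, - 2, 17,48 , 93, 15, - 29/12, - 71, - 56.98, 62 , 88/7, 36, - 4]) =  [ - 71, - 56.98, - 17, - 4, - 29/12,-2, - 3/19, 88/7, 15, 17 , 36, 48, 53, 62, 93 ]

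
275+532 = 807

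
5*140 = 700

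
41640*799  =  33270360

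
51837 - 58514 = -6677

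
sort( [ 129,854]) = [ 129, 854]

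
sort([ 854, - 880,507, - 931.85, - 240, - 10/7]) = [ - 931.85, - 880, - 240, - 10/7,507, 854]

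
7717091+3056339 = 10773430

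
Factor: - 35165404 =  - 2^2*181^1*48571^1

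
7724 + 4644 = 12368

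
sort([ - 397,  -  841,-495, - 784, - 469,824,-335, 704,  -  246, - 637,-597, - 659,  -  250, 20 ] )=[ - 841,- 784 ,-659,-637,-597, - 495, - 469, - 397, - 335, - 250, - 246 , 20,704,824 ] 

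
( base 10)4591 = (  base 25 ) 78g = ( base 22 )9af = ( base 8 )10757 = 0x11ef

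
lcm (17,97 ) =1649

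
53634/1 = 53634 = 53634.00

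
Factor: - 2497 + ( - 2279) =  - 4776 = - 2^3*3^1 * 199^1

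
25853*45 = 1163385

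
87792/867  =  101  +  75/289=101.26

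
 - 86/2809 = -1+2723/2809 = - 0.03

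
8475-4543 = 3932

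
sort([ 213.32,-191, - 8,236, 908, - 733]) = [ - 733,  -  191,- 8 , 213.32,236,908 ] 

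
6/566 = 3/283 =0.01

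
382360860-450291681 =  - 67930821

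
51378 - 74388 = - 23010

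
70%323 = 70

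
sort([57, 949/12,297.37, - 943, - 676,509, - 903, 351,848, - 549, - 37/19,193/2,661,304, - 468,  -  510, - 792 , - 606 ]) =[  -  943, - 903, -792, - 676, - 606, - 549, - 510, - 468,-37/19, 57,  949/12, 193/2, 297.37,  304,351,509, 661, 848 ] 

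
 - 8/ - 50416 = 1/6302 = 0.00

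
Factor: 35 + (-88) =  - 53 = - 53^1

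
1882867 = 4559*413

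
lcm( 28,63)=252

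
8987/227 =39+ 134/227=39.59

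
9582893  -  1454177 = 8128716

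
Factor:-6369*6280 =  - 39997320  =  -2^3*3^1 * 5^1*11^1* 157^1*193^1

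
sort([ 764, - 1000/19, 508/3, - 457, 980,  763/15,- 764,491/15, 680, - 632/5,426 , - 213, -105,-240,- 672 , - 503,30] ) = [  -  764, - 672, - 503, - 457, - 240,  -  213, - 632/5, - 105,- 1000/19,30 , 491/15, 763/15, 508/3,426,680, 764 , 980]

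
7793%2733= 2327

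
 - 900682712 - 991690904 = -1892373616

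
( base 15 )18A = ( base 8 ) 543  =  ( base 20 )hf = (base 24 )EJ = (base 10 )355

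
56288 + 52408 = 108696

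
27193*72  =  1957896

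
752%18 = 14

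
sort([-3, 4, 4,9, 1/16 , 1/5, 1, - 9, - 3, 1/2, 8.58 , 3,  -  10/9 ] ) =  [-9,-3, - 3, - 10/9,1/16,1/5, 1/2, 1, 3, 4, 4, 8.58, 9 ]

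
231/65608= 231/65608 = 0.00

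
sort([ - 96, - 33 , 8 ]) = [ - 96, - 33,8]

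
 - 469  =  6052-6521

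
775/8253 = 775/8253 = 0.09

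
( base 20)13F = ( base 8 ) 733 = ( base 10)475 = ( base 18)187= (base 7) 1246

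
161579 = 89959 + 71620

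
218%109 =0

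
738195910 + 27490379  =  765686289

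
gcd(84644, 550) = 2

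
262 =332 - 70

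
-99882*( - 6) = 599292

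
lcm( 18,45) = 90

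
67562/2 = 33781 = 33781.00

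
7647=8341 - 694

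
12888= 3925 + 8963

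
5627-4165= 1462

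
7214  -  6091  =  1123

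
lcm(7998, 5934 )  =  183954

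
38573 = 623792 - 585219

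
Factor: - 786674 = -2^1*7^1 * 83^1*677^1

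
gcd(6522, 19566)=6522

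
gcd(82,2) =2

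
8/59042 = 4/29521  =  0.00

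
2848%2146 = 702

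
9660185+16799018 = 26459203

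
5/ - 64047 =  - 5/64047 = - 0.00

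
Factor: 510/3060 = 1/6  =  2^( - 1 )*3^ ( - 1 )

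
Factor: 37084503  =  3^1*557^1*22193^1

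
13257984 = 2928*4528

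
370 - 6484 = - 6114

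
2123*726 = 1541298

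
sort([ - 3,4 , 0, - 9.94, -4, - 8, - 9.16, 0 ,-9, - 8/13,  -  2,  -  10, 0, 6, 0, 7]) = [ - 10,  -  9.94,-9.16,-9, - 8,-4, - 3, - 2,  -  8/13, 0, 0, 0, 0, 4,  6,7]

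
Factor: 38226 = 2^1*3^1*23^1*277^1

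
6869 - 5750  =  1119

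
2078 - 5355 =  - 3277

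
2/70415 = 2/70415  =  0.00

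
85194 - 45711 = 39483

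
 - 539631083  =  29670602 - 569301685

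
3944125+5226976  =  9171101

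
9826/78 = 4913/39 =125.97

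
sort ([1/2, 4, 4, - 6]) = [  -  6, 1/2, 4, 4] 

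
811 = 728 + 83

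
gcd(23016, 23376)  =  24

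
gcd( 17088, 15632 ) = 16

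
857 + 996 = 1853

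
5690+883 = 6573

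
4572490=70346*65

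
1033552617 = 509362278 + 524190339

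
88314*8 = 706512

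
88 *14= 1232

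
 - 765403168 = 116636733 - 882039901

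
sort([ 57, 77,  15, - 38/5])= [-38/5, 15, 57, 77] 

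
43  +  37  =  80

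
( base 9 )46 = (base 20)22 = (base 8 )52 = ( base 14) 30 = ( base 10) 42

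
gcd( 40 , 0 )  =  40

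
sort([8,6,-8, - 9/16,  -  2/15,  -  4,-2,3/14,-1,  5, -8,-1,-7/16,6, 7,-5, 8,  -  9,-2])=[ - 9,-8, - 8 , - 5, - 4, - 2, - 2,-1,-1,-9/16,-7/16,-2/15, 3/14, 5, 6,6,7, 8, 8]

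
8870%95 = 35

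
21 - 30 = -9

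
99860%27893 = 16181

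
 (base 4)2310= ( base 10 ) 180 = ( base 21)8c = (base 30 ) 60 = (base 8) 264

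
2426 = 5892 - 3466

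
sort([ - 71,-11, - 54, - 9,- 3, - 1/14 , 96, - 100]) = [ - 100, -71,-54, - 11,-9, - 3,- 1/14, 96] 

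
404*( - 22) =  - 8888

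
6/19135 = 6/19135 = 0.00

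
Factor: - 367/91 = - 7^(- 1)*13^( - 1 )*367^1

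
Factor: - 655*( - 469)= 307195 = 5^1*7^1*67^1*131^1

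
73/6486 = 73/6486 = 0.01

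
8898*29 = 258042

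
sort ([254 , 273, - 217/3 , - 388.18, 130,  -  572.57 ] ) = [-572.57,-388.18,  -  217/3,130, 254,273 ]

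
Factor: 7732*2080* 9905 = 2^7 * 5^2 * 7^1*13^1 * 283^1 * 1933^1 = 159297756800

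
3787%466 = 59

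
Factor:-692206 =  - 2^1*17^1 * 20359^1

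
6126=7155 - 1029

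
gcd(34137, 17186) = 1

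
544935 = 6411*85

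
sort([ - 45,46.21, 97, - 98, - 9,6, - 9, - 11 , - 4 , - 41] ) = [ - 98,-45, - 41 ,-11, - 9, - 9, - 4, 6, 46.21,97]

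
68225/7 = 9746 + 3/7 = 9746.43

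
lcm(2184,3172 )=133224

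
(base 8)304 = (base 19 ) a6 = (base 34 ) 5q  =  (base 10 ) 196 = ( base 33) 5V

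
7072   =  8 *884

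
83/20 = 4 + 3/20 =4.15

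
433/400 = 433/400 = 1.08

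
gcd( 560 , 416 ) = 16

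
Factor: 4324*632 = 2732768 = 2^5*23^1*47^1*79^1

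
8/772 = 2/193 =0.01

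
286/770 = 13/35 =0.37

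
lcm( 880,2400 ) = 26400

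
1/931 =1/931 = 0.00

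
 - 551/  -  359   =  551/359 = 1.53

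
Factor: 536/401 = 2^3*  67^1*401^( - 1 )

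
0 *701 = 0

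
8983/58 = 154 + 51/58 =154.88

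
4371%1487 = 1397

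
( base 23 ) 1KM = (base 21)263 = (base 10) 1011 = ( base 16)3F3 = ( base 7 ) 2643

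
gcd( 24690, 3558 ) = 6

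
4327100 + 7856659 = 12183759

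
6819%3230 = 359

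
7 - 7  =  0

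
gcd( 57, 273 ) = 3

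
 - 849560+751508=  - 98052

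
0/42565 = 0 = 0.00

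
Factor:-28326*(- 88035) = 2^1 * 3^2*5^1 * 4721^1*5869^1 = 2493679410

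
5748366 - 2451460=3296906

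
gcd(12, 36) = 12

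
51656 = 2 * 25828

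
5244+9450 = 14694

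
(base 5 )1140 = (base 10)170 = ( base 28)62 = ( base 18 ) 98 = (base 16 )AA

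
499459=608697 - 109238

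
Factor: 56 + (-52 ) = 2^2  =  4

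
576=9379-8803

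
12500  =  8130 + 4370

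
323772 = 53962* 6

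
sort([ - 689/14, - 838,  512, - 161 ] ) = [ - 838, - 161, - 689/14 , 512]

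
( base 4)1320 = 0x78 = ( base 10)120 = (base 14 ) 88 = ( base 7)231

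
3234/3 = 1078 =1078.00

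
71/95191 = 71/95191 = 0.00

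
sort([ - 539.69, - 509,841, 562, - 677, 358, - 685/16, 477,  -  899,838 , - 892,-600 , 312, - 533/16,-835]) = [  -  899 , - 892, - 835,- 677,  -  600, - 539.69 , - 509, - 685/16,- 533/16, 312 , 358,477,562 , 838 , 841] 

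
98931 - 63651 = 35280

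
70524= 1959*36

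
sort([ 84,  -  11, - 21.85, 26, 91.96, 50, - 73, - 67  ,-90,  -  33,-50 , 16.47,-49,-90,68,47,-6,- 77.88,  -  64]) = [- 90,-90, - 77.88,-73, - 67, - 64,-50,-49, - 33,-21.85 , - 11, - 6 , 16.47,26 , 47,50,68, 84,91.96 ] 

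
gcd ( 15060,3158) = 2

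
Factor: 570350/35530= 5^1 *19^ ( - 1 ) * 61^1 = 305/19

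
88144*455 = 40105520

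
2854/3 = 2854/3 = 951.33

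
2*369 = 738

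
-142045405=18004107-160049512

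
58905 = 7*8415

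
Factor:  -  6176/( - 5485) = 2^5* 5^(-1)*193^1*1097^( - 1) 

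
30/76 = 15/38 =0.39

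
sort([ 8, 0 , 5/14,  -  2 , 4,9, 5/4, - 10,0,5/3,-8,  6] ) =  [-10, - 8, - 2,  0,0, 5/14,5/4,5/3 , 4, 6,8,9] 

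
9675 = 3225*3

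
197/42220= 197/42220 =0.00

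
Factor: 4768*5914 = 28197952= 2^6*149^1*2957^1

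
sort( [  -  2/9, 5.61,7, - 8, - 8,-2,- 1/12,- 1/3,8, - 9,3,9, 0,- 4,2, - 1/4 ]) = [ - 9, - 8, - 8  , - 4, - 2, - 1/3 , - 1/4,-2/9,  -  1/12,0,2,3,5.61 , 7, 8,9] 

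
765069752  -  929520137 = -164450385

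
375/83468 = 375/83468   =  0.00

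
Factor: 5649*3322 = 18765978 = 2^1*3^1 * 7^1*11^1*151^1*269^1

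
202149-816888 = -614739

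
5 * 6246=31230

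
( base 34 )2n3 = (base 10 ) 3097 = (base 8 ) 6031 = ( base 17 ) AC3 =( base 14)11B3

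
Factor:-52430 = - 2^1*5^1*7^2*107^1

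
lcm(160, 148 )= 5920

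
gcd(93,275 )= 1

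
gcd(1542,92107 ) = 1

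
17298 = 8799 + 8499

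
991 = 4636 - 3645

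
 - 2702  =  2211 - 4913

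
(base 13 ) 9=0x9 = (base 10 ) 9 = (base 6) 13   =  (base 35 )9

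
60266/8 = 30133/4 = 7533.25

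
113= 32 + 81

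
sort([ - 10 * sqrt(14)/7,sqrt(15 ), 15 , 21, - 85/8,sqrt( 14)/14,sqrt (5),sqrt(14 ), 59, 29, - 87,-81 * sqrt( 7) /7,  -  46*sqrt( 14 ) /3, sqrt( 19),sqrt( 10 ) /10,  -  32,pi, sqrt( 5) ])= [-87,  -  46 * sqrt( 14)/3 , - 32,  -  81*sqrt ( 7 ) /7, - 85/8, -10 * sqrt ( 14)/7 , sqrt(14)/14, sqrt( 10)/10,sqrt(5),sqrt(5 ),pi,sqrt( 14 ),sqrt(15 ),sqrt( 19),15,21,29,59]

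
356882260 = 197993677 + 158888583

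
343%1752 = 343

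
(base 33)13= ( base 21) 1f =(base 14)28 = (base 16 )24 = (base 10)36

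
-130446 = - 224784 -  - 94338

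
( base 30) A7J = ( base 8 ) 22015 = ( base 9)13584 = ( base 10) 9229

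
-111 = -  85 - 26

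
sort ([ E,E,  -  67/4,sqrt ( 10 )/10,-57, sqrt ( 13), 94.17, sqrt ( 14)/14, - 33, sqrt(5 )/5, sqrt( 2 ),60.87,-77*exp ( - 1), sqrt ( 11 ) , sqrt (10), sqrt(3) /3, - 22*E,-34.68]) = [-22*E, - 57, - 34.68,- 33, - 77*exp ( - 1), - 67/4, sqrt(14)/14,sqrt( 10) /10,sqrt (5 ) /5, sqrt(3)/3 , sqrt ( 2), E, E, sqrt(10), sqrt( 11), sqrt (13), 60.87,  94.17]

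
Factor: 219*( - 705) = - 3^2 * 5^1 *47^1*73^1 = - 154395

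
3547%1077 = 316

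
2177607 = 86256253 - 84078646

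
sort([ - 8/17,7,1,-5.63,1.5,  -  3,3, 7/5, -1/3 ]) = [ - 5.63,-3,-8/17,- 1/3, 1,7/5, 1.5,3 , 7]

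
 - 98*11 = - 1078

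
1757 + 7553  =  9310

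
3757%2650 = 1107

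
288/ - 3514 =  - 144/1757 = - 0.08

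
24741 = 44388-19647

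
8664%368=200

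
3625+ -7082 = - 3457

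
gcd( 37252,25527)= 67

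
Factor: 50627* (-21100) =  - 1068229700=- 2^2*5^2* 211^1*50627^1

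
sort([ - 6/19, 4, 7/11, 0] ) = [ - 6/19,0,7/11, 4]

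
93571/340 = 275 + 71/340  =  275.21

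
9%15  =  9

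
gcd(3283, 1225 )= 49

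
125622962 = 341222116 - 215599154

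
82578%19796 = 3394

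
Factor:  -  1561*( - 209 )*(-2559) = -834871191 = -3^1*7^1 *11^1*19^1*223^1*853^1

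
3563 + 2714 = 6277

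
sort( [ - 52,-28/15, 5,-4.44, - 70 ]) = [ - 70,-52, - 4.44, - 28/15,5] 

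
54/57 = 18/19 = 0.95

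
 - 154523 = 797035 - 951558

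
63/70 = 9/10= 0.90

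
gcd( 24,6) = 6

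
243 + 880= 1123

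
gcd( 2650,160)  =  10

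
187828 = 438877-251049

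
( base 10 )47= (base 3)1202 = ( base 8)57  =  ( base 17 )2d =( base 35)1C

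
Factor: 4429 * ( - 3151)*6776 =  - 2^3*7^1*11^2*23^1*43^1 * 103^1*137^1 = - 94564358504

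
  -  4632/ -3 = 1544/1 =1544.00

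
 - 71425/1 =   -  71425  =  - 71425.00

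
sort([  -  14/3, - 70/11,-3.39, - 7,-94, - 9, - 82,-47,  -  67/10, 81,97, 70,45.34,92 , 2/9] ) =[ -94,- 82, - 47,-9,-7, - 67/10, -70/11, - 14/3, - 3.39,2/9,45.34, 70 , 81, 92,  97] 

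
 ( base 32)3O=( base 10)120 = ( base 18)6C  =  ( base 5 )440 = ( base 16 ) 78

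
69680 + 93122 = 162802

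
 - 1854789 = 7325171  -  9179960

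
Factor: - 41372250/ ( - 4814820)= 1379075/160494=2^ (- 1 )*3^(-1 )* 5^2*23^(- 1 )*1163^( - 1)*55163^1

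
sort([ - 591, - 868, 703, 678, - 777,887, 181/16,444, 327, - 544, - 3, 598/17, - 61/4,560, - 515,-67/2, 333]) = [-868,-777, - 591,-544,-515, - 67/2, - 61/4  , - 3,181/16, 598/17,327, 333  ,  444,560,678 , 703,887 ]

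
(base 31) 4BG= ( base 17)E92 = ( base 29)4SP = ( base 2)1000001101001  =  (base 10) 4201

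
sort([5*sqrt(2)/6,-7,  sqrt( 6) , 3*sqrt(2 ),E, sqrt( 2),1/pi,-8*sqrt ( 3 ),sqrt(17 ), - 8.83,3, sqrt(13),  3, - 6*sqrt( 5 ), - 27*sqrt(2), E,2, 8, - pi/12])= [ - 27*sqrt ( 2 ),  -  8*sqrt(3),- 6*sqrt( 5 ),  -  8.83,  -  7,-pi/12,  1/pi, 5*sqrt( 2 ) /6,sqrt( 2), 2,sqrt ( 6 ), E, E, 3 , 3,sqrt(13 ),sqrt( 17 ),3*  sqrt( 2 ), 8] 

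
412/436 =103/109 = 0.94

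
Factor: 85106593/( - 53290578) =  - 2^(-1) * 3^(-1)*11^( - 2)*13^1*461^1*1291^1*6673^(-1) = -7736963/4844598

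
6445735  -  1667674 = 4778061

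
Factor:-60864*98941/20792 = -752743128/2599 = - 2^3 *3^1*23^( - 1 )*113^( - 1) * 163^1 *317^1*607^1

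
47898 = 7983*6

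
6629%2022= 563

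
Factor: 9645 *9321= 89901045 = 3^2 * 5^1* 13^1*239^1*643^1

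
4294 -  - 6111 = 10405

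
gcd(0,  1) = 1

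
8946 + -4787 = 4159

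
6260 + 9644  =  15904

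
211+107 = 318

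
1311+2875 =4186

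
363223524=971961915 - 608738391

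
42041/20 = 42041/20 =2102.05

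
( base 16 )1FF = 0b111111111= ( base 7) 1330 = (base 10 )511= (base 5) 4021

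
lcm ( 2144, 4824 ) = 19296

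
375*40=15000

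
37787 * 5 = 188935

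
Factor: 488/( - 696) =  - 61/87 = - 3^(- 1) *29^(-1)*61^1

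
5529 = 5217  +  312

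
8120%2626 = 242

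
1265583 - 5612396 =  - 4346813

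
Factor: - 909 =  - 3^2* 101^1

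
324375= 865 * 375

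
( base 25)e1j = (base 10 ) 8794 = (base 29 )AD7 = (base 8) 21132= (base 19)156g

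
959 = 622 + 337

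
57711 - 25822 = 31889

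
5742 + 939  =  6681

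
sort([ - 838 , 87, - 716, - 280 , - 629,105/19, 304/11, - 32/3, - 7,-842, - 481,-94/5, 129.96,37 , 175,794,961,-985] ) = [- 985, - 842, - 838, -716, - 629, - 481, - 280, - 94/5, - 32/3, - 7,105/19, 304/11, 37, 87 , 129.96,  175  ,  794, 961] 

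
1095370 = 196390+898980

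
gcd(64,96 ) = 32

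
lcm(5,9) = 45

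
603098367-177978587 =425119780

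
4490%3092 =1398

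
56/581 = 8/83 = 0.10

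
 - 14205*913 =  - 12969165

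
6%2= 0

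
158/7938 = 79/3969 = 0.02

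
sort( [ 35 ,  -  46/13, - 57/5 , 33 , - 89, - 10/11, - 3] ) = [ - 89,-57/5, - 46/13, - 3, - 10/11,  33, 35 ] 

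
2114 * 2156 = 4557784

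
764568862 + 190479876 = 955048738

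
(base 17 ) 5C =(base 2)1100001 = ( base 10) 97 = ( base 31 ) 34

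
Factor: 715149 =3^8*109^1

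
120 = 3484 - 3364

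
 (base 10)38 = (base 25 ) 1d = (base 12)32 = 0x26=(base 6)102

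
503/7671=503/7671  =  0.07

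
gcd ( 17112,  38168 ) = 8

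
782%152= 22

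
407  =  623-216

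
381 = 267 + 114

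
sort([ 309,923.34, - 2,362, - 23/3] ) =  [ - 23/3, - 2, 309 , 362 , 923.34]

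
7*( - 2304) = -16128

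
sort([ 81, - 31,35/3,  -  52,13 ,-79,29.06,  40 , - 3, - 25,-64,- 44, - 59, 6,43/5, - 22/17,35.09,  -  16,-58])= [ - 79, - 64, - 59,-58,-52,-44, - 31, - 25, - 16, - 3, - 22/17, 6,43/5, 35/3,13,29.06,35.09, 40,81] 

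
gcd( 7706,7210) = 2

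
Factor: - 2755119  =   - 3^1*139^1*6607^1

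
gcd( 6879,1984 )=1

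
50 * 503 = 25150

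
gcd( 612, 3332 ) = 68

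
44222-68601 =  - 24379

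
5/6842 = 5/6842  =  0.00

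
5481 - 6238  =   - 757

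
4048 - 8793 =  - 4745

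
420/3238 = 210/1619=0.13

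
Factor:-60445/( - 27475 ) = 11/5  =  5^(-1)*11^1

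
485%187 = 111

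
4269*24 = 102456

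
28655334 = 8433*3398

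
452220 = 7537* 60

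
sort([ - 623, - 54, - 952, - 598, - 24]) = [ - 952, - 623, - 598, - 54, - 24 ] 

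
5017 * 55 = 275935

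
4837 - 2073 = 2764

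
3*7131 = 21393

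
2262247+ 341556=2603803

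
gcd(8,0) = 8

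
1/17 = 1/17 = 0.06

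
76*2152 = 163552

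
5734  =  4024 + 1710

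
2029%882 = 265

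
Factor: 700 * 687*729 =2^2*3^7 * 5^2*7^1*229^1 = 350576100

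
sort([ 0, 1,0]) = [ 0, 0, 1] 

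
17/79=17/79 = 0.22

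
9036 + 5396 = 14432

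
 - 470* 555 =-260850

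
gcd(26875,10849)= 1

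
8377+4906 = 13283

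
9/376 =9/376 = 0.02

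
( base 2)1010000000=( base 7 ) 1603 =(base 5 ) 10030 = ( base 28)MO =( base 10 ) 640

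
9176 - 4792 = 4384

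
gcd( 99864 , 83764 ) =4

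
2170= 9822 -7652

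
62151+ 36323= 98474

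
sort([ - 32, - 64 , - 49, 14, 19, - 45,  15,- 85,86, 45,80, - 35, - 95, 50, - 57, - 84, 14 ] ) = [ - 95, - 85, - 84, - 64, - 57, - 49, - 45, - 35 , - 32, 14,14,15,  19,45,  50,80,86] 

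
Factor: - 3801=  - 3^1 * 7^1*181^1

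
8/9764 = 2/2441 =0.00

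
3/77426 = 3/77426 = 0.00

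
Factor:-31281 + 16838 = -11^1*13^1*101^1 = -14443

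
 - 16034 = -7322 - 8712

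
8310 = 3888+4422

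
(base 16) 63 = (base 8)143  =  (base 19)54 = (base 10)99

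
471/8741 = 471/8741 =0.05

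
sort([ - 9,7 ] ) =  [-9, 7] 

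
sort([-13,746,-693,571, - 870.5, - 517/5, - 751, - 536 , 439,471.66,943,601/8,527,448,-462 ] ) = [ - 870.5, - 751, - 693, - 536,  -  462, - 517/5,- 13 , 601/8 , 439,448,471.66,527  ,  571, 746, 943 ] 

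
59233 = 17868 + 41365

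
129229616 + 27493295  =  156722911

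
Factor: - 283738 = -2^1*7^1*13^1*1559^1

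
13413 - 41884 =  - 28471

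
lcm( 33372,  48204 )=433836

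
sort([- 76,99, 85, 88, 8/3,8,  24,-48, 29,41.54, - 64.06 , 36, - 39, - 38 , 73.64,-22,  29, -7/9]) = [-76,-64.06, - 48 , - 39,-38, - 22, - 7/9,8/3,8, 24, 29, 29,36,41.54,73.64, 85, 88,99]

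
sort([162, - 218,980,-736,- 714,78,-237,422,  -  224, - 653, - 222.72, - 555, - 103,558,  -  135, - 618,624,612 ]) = [ - 736, - 714, -653, - 618,  -  555 , -237,-224  ,-222.72, - 218, - 135, - 103,78, 162 , 422,558,612, 624 , 980]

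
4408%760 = 608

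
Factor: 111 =3^1*37^1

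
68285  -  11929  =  56356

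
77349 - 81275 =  - 3926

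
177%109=68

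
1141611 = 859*1329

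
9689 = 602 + 9087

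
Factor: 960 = 2^6*3^1*5^1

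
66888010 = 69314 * 965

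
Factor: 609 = 3^1* 7^1*29^1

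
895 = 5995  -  5100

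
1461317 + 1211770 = 2673087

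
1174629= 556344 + 618285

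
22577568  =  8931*2528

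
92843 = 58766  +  34077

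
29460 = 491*60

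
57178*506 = 28932068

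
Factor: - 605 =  - 5^1*11^2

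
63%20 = 3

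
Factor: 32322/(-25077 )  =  -10774/8359 = -2^1*13^( - 1 ) * 643^( - 1 )*5387^1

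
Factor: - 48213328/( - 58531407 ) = 2^4*3^( - 1)*11^ ( - 1 ) *1163^1*2591^1*1773679^(-1) 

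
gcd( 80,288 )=16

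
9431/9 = 1047 + 8/9=1047.89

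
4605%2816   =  1789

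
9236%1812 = 176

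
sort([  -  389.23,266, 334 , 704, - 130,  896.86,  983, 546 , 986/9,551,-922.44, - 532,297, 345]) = [ - 922.44,-532, - 389.23, - 130,986/9, 266,297 , 334 , 345, 546, 551,704 , 896.86,983]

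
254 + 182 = 436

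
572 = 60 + 512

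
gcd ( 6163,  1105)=1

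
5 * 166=830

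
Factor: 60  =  2^2*3^1*5^1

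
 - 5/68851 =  - 1+ 68846/68851= -0.00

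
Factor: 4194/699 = 6 = 2^1*3^1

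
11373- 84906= - 73533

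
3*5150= 15450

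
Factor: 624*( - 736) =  - 459264 = - 2^9 * 3^1 *13^1*23^1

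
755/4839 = 755/4839 = 0.16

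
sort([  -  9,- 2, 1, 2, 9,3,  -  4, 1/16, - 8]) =[ - 9, - 8,  -  4,- 2, 1/16,1, 2, 3, 9 ] 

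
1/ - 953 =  - 1/953 = - 0.00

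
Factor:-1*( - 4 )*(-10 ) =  - 40 = - 2^3*5^1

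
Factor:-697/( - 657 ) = 3^( - 2)  *  17^1*41^1*73^( - 1 ) 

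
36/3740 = 9/935 = 0.01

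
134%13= 4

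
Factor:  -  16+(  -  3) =  -  19^1 = - 19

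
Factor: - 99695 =  -  5^1*127^1 *157^1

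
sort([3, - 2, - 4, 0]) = [- 4,-2,0, 3]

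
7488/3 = 2496 = 2496.00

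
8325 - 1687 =6638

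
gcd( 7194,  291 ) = 3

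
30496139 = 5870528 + 24625611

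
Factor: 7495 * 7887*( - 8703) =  - 3^3*5^1*11^1*239^1 * 967^1*1499^1 = - 514461004695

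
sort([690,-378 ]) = [-378,690] 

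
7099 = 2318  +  4781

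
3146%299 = 156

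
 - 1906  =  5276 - 7182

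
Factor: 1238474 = 2^1*29^1*131^1*163^1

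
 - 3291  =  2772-6063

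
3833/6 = 3833/6 = 638.83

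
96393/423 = 32131/141 = 227.88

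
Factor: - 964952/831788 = - 241238/207947= - 2^1*120619^1*207947^ ( - 1) 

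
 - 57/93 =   -  1 + 12/31 =- 0.61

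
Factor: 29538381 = 3^1*31^1*317617^1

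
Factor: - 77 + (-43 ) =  - 120 = -2^3 *3^1*5^1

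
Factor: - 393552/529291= - 432/581  =  - 2^4  *  3^3*7^ ( - 1 )*83^( - 1)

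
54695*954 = 52179030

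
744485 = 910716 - 166231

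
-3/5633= -1+5630/5633 = - 0.00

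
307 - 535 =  - 228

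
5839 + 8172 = 14011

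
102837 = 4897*21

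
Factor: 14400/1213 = 2^6 * 3^2* 5^2*1213^( - 1)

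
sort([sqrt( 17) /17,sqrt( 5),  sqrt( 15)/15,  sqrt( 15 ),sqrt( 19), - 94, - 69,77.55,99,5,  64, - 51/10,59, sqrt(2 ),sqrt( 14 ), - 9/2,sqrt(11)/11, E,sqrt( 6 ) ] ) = [ - 94, - 69,-51/10, - 9/2,sqrt( 17)/17, sqrt( 15 ) /15,sqrt( 11 )/11, sqrt ( 2), sqrt( 5 ),sqrt( 6 ),E, sqrt( 14),sqrt(15),sqrt( 19),5, 59, 64,77.55, 99 ] 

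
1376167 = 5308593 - 3932426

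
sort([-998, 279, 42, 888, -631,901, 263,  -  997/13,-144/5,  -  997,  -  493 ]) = [ -998 ,- 997, - 631, -493, - 997/13, - 144/5, 42,263,279 , 888,901] 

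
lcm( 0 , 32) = 0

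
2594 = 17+2577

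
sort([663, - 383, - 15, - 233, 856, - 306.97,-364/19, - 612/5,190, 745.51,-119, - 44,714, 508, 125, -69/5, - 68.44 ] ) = [ - 383, - 306.97, - 233, - 612/5,-119, - 68.44, - 44,-364/19, -15,-69/5, 125, 190, 508, 663, 714, 745.51, 856 ] 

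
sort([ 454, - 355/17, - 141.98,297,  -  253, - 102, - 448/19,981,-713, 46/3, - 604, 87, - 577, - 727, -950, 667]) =[  -  950, - 727, - 713,-604, - 577,-253, - 141.98, - 102, - 448/19,-355/17, 46/3, 87,297,454 , 667, 981]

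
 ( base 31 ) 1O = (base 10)55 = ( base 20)2f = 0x37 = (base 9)61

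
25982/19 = 1367  +  9/19 = 1367.47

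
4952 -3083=1869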